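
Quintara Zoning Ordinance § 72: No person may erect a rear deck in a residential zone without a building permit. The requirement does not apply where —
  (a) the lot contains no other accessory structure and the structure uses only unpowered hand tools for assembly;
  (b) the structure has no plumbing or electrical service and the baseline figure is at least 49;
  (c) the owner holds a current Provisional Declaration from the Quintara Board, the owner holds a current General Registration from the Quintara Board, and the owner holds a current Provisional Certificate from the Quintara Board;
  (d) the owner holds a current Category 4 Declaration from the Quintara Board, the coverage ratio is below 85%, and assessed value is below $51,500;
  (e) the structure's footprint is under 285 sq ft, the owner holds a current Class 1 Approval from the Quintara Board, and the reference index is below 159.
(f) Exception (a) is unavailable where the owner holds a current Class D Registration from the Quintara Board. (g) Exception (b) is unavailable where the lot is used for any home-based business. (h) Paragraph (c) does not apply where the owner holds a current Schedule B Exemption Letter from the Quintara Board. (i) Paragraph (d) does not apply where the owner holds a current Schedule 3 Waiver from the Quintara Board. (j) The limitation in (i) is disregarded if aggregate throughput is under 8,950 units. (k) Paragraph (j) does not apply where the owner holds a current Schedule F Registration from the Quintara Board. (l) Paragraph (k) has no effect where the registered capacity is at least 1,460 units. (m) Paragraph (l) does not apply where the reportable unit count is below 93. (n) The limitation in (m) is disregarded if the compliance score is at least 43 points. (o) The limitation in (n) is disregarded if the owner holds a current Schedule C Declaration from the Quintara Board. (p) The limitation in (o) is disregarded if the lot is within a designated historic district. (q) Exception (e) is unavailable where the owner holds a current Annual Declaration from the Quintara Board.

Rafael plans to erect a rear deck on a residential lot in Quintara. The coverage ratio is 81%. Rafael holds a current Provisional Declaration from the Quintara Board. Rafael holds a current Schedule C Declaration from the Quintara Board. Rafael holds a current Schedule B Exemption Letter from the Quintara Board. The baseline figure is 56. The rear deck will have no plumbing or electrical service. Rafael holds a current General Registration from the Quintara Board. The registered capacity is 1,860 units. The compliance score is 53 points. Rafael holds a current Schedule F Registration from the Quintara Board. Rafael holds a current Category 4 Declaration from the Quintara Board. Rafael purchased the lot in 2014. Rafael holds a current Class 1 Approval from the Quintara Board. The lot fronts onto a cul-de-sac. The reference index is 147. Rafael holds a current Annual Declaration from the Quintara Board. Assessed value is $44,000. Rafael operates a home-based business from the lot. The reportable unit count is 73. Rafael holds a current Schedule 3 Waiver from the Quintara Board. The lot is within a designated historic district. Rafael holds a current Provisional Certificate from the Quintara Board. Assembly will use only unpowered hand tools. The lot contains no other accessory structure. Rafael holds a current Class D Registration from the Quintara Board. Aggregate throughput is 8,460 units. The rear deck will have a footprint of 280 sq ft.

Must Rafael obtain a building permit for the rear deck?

No — exception (d) applies; Rafael does not need a building permit.

Exception (a) is satisfied on its face — the lot has no other accessory structure; assembly uses only hand tools. But: (f) operates against (a): a current Class D Registration is held. So (a) is unavailable.
Exception (b): there is no plumbing or electrical service; the baseline figure is 56, meeting the 49 threshold — every condition holds. However, paragraph (g) must be considered: (g) operates — a home-based business operates on the lot. (b) is therefore removed.
Exception (c): a current Provisional Declaration is held; a current General Registration is held; a current Provisional Certificate is held — every condition holds. However, paragraph (h) must be considered: (h) operates against (c): a current Schedule B Exemption Letter is held. So (c) is unavailable.
Exception (d): a current Category 4 Declaration is held; the coverage ratio is 81%, below the 85% limit; assessed value is $44,000, below the $51,500 limit — every condition holds. Applying paragraphs (i)–(p): (i) is engaged (a current Schedule 3 Waiver is held), but is overridden by (j): (j) applies — aggregate throughput is 8,460 units, under the 8,950 units limit. (k) would limit (j) — a current Schedule F Registration is held — but (l) sets (k) aside: (l) is engaged — the registered capacity is 1,860 units, meeting the 1,460 units threshold. (m) would limit (l) — the reportable unit count is 73, below the 93 limit — but (n) sets (m) aside: (n) operates against (m): the compliance score is 53 points, meeting the 43 points threshold. (o) would limit (n) — a current Schedule C Declaration is held — but (p) sets (o) aside: (p) operates against (o): the lot is in a historic district. Exception (d) stands.
Exception (e): the structure's footprint is 280 sq ft, under the 285 sq ft limit; a current Class 1 Approval is held; the reference index is 147, below the 159 limit — every condition holds. Turning to paragraph (q): (q) is triggered — a current Annual Declaration is held. So (e) is unavailable.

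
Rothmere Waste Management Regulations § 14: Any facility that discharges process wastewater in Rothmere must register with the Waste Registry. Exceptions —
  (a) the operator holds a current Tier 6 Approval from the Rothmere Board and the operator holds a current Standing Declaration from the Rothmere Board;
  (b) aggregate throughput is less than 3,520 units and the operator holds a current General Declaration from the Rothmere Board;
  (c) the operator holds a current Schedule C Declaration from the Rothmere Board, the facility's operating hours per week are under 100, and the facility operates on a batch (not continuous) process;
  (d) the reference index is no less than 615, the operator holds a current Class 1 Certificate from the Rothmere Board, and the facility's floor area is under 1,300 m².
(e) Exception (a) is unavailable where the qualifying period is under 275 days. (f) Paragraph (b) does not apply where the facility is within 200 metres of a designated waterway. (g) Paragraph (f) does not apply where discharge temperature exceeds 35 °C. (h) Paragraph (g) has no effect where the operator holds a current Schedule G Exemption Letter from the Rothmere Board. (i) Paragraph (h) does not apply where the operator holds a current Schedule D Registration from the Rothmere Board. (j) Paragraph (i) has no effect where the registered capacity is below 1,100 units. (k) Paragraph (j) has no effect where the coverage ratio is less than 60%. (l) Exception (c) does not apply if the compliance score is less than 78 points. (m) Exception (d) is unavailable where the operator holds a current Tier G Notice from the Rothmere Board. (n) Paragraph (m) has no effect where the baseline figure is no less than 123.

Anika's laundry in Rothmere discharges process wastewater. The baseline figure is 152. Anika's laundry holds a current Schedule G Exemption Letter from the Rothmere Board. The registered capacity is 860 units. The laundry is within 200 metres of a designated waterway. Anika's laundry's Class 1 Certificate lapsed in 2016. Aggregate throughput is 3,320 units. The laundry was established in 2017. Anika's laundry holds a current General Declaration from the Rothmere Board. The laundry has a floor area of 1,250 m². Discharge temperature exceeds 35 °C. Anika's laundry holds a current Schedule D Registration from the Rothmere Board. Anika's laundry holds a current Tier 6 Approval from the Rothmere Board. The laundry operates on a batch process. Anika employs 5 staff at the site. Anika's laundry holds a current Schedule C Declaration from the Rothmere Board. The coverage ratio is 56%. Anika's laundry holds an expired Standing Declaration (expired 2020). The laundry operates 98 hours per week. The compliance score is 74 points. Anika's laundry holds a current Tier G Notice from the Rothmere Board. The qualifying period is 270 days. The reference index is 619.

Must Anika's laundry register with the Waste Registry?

No — exception (b) applies; Anika's laundry is not required to register with the Waste Registry.

Exception (a) fails — no current Standing Declaration is held.
All of (b)'s requirements are met (aggregate throughput is 3,320 units, less than the 3,520 units limit; a current General Declaration is held). Under paragraphs (f)–(k): (f) would limit (b) — the laundry is within 200 m of a designated waterway — but (g) sets (f) aside: (g) operates against (f): discharge temperature exceeds 35 °C. (h) operates (a current Schedule G Exemption Letter is held), but is itself disapplied by (i): (i) operates against (h): a current Schedule D Registration is held. (j) would limit (i) — the registered capacity is 860 units, below the 1,100 units limit — but (k) sets (j) aside: (k) operates against (j): the coverage ratio is 56%, less than the 60% limit. Exception (b) stands.
Exception (c): a current Schedule C Declaration is held; the facility's operating hours per week are 98, under the 100 limit; the facility operates on a batch process — every condition holds. However, paragraph (l) must be considered: (l) operates against (c): the compliance score is 74 points, less than the 78 points limit. (c) is therefore removed.
Exception (d) fails — there is no Class 1 Certificate in force.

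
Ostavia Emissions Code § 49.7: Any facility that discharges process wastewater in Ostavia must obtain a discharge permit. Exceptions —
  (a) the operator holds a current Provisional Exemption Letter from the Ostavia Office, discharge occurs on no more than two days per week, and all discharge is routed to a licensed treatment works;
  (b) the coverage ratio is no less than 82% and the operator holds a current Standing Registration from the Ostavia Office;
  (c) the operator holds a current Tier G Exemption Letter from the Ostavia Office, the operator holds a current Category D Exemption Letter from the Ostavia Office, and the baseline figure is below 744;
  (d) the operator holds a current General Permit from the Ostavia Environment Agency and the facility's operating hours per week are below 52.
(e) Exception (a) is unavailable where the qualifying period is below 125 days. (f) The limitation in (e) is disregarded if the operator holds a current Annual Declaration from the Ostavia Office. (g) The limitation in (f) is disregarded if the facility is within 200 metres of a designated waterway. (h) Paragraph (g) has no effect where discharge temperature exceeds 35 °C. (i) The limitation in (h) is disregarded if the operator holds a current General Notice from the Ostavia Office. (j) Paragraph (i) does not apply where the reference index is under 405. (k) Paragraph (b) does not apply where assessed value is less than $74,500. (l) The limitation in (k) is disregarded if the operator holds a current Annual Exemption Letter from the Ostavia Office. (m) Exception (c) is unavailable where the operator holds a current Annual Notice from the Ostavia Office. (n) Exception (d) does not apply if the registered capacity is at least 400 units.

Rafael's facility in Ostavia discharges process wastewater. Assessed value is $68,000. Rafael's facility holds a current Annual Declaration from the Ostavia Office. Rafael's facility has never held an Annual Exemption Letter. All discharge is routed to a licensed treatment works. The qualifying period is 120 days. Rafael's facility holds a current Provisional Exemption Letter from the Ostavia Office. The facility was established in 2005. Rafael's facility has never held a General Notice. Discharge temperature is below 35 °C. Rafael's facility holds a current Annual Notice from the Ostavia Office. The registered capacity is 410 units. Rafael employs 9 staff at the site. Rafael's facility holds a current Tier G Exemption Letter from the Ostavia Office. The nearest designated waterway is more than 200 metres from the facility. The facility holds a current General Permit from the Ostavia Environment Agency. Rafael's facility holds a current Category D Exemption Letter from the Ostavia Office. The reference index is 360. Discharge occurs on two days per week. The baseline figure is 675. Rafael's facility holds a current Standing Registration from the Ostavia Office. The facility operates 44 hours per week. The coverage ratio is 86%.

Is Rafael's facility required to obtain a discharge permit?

Exception (a): a current Provisional Exemption Letter is held; discharge occurs on no more than two days per week; discharge is routed to a licensed treatment works — every condition holds. As to paragraphs (e)–(j): (e) is triggered (the qualifying period is 120 days, below the 125 days limit), but yields to (f): (f) operates — a current Annual Declaration is held. (g) is not engaged (the facility is more than 200 m from any designated waterway), so (f) stands. So (a) applies.
Exception (b)'s conditions are all satisfied: the coverage ratio is 86%, meeting the 82% threshold; a current Standing Registration is held. But applying paragraphs (k)–(l): (k) applies — assessed value is $68,000, less than the $74,500 limit. (l), which would lift (k), is not engaged — no current Annual Exemption Letter is held. (b) is therefore removed.
Exception (c): a current Tier G Exemption Letter is held; a current Category D Exemption Letter is held; the baseline figure is 675, below the 744 limit — every condition holds. But applying paragraph (m): (m) is triggered — a current Annual Notice is held. So (c) is unavailable.
Exception (d) is satisfied on its face — a current General Permit is held; the facility's operating hours per week are 44, below the 52 limit. Turning to paragraph (n): (n) is triggered — the registered capacity is 410 units, meeting the 400 units threshold. Exception (d) does not apply.

No — exception (a) applies; Rafael's facility is not required to obtain a discharge permit.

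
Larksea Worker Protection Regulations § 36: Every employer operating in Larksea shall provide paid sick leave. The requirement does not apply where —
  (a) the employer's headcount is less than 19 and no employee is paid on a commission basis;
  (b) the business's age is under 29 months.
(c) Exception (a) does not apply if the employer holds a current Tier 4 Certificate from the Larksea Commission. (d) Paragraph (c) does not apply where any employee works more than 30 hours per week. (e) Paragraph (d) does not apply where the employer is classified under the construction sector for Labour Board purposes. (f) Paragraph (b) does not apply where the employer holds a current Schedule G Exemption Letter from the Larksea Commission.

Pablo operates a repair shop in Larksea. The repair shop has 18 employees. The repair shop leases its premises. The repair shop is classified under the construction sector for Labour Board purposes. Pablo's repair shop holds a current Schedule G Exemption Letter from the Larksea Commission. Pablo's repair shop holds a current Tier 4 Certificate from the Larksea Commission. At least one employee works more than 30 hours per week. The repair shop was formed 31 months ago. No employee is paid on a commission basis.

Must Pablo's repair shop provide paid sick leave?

Exception (a) is satisfied on its face — the employer's headcount is 18, less than the 19 limit; no employee is paid on commission. But: (c) is engaged — a current Tier 4 Certificate is held. (d) is triggered (at least one employee exceeds 30 hours/week), but is itself disapplied by (e): (e) operates against (d): the repair shop is classified under the construction sector. So (a) is unavailable.
Exception (b) fails — the business's age is 31 months, not under 29 months.
Every exception is unavailable, so the rule governs.

Yes — Pablo's repair shop must provide paid sick leave.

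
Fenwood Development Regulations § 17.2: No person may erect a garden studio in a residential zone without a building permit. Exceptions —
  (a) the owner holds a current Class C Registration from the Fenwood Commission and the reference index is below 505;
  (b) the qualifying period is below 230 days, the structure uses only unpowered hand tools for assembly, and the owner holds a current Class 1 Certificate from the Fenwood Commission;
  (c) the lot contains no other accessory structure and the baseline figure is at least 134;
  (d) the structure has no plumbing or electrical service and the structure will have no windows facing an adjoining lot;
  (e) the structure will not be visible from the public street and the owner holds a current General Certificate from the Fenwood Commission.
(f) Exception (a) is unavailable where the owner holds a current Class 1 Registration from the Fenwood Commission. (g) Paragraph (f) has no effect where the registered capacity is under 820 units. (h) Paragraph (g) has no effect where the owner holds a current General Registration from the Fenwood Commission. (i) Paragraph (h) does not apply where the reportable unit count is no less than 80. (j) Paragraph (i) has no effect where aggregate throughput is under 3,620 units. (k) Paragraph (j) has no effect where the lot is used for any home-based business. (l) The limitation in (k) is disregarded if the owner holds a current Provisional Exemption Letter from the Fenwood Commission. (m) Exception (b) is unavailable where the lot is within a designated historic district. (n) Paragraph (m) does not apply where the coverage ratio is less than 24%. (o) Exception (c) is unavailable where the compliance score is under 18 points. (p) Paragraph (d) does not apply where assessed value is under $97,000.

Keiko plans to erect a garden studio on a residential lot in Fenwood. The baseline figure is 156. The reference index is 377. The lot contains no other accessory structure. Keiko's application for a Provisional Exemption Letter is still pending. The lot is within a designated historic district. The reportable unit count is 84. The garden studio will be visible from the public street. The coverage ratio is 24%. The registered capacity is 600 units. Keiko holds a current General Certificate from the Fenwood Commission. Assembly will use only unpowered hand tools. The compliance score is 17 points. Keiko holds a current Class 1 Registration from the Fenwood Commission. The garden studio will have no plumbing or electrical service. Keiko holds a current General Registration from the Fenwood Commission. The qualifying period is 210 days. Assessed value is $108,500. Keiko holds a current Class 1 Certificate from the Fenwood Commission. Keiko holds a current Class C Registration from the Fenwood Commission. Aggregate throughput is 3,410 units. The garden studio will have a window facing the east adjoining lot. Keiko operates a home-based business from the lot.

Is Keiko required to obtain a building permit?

All of (a)'s requirements are met (a current Class C Registration is held; the reference index is 377, below the 505 limit). Considering the limiting provisions: (f) would limit (a) — a current Class 1 Registration is held — but (g) sets (f) aside: (g) operates against (f): the registered capacity is 600 units, under the 820 units limit. (h) is engaged (a current General Registration is held), but is set aside by (i): (i) operates — the reportable unit count is 84, meeting the 80 threshold. (j) would limit (i) — aggregate throughput is 3,410 units, under the 3,620 units limit — but (k) sets (j) aside: (k) operates against (j): a home-based business operates on the lot. (l), which would lift (k), does not operate here — there is no Provisional Exemption Letter in force. (a) remains available.
Exception (b)'s conditions are all satisfied: the qualifying period is 210 days, below the 230 days limit; assembly uses only hand tools; a current Class 1 Certificate is held. But: (m) applies — the lot is in a historic district. (n) is not triggered (the coverage ratio is 24%, not less than 24%), so (m) stands. Exception (b) does not apply.
All of (c)'s requirements are met (the lot has no other accessory structure; the baseline figure is 156, meeting the 134 threshold). But applying paragraph (o): (o) operates against (c): the compliance score is 17 points, under the 18 points limit. Exception (c) does not apply.
Exception (d) requires that the structure will have no windows facing an adjoining lot; but a window faces an adjoining lot, so (d) is unavailable.
Exception (e) requires that the structure will not be visible from the public street; but the structure will be visible from the street, so (e) is unavailable.

No — exception (a) applies; Keiko does not need a building permit.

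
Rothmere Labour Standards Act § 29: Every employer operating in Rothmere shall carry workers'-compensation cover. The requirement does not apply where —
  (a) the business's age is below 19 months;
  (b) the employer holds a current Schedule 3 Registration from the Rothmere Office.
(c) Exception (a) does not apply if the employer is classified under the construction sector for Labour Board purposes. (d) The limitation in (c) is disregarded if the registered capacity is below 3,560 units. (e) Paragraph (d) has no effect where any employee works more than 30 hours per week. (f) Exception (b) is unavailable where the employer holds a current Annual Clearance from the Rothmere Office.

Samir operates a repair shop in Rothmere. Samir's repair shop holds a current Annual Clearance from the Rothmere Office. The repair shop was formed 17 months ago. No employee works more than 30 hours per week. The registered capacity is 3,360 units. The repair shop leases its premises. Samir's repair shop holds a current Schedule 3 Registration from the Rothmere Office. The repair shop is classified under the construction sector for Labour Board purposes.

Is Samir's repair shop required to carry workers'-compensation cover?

No — exception (a) applies; Samir's repair shop is not required to carry workers'-compensation cover.

All of (a)'s requirements are met (the business's age is 17 months, below the 19 months limit). Applying paragraphs (c)–(e): (c) would limit (a) — the repair shop is classified under the construction sector — but (d) sets (c) aside: (d) is engaged — the registered capacity is 3,360 units, below the 3,560 units limit. (e), which would lift (d), is not triggered — no employee exceeds 30 hours/week. (a) remains available.
All of (b)'s requirements are met (a current Schedule 3 Registration is held). However, paragraph (f) must be considered: (f) applies — a current Annual Clearance is held. (b) is therefore removed.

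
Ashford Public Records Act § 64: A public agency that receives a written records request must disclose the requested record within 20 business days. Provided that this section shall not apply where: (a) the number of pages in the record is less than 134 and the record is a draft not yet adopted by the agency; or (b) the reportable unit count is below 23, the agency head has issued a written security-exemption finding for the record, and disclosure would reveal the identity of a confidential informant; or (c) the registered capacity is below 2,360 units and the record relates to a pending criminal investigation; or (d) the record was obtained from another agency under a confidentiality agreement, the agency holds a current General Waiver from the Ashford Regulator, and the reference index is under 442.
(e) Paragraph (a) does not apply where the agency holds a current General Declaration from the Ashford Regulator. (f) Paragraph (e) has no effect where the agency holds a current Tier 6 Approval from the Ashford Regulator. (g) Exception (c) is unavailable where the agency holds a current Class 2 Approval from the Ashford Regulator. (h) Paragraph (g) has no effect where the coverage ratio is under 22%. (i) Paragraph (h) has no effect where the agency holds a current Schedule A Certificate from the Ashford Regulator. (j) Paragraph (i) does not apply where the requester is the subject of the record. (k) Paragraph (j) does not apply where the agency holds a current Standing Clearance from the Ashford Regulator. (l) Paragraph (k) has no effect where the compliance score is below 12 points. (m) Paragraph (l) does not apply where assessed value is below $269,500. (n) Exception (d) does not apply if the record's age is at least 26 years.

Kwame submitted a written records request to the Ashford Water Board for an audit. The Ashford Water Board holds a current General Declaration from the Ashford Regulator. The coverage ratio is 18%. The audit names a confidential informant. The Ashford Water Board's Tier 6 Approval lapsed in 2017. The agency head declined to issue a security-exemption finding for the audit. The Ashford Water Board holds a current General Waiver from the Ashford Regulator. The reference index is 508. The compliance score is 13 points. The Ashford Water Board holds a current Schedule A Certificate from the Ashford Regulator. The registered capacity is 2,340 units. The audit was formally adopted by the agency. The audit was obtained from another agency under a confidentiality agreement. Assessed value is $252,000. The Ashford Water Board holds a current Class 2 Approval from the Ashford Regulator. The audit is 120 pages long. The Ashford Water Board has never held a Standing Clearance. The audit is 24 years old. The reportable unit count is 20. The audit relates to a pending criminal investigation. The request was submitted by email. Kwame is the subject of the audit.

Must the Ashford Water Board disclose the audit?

No — exception (c) applies; the Ashford Water Board is not required to disclose the audit.

Exception (a) does not apply: the audit has been formally adopted.
Exception (b) does not apply: the agency head declined to issue a security-exemption finding.
Exception (c): the registered capacity is 2,340 units, below the 2,360 units limit; the audit relates to a pending investigation — every condition holds. As to paragraphs (g)–(m): (g) would limit (c) — a current Class 2 Approval is held — but (h) sets (g) aside: (h) operates against (g): the coverage ratio is 18%, under the 22% limit. (i) applies (a current Schedule A Certificate is held), but yields to (j): (j) is triggered — Kwame is the subject of the audit. (k), which would lift (j), is not engaged — no current Standing Clearance is held. So (c) applies.
Exception (d) requires that the reference index is under 442; but the reference index is 508, not under 442, so (d) is unavailable.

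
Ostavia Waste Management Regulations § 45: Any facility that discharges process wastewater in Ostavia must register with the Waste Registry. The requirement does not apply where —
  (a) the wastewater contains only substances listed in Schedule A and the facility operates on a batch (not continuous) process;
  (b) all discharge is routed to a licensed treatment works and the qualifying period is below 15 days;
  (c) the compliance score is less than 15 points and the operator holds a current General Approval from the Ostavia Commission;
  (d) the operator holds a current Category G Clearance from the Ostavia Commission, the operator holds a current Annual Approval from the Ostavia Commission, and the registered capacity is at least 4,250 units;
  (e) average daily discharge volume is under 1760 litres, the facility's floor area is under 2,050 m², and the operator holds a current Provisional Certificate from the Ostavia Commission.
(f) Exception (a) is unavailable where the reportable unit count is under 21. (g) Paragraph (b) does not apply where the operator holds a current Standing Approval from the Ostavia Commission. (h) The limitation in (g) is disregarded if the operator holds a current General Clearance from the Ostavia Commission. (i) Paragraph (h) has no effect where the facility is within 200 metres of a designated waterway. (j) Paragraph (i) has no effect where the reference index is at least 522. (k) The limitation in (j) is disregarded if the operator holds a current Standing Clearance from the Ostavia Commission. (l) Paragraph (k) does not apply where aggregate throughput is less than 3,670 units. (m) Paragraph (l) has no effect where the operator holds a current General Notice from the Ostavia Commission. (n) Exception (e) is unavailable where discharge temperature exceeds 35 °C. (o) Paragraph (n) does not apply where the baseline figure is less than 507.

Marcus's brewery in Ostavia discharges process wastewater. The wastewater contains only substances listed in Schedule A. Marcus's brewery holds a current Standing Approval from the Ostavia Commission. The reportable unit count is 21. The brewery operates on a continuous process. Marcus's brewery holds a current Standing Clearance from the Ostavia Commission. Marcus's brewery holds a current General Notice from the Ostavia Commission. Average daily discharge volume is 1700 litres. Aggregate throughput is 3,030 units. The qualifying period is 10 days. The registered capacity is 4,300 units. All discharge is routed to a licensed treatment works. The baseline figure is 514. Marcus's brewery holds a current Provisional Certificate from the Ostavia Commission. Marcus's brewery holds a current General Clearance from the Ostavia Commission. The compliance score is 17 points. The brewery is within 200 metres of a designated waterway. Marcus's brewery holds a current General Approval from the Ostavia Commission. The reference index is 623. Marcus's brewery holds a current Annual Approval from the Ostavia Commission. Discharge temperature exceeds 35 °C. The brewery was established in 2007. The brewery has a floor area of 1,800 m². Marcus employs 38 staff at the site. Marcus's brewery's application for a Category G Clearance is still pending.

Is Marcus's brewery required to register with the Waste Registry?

Exception (a) does not apply: the facility operates on a continuous process.
Exception (b): discharge is routed to a licensed treatment works; the qualifying period is 10 days, below the 15 days limit — every condition holds. But: (g) is engaged — a current Standing Approval is held. (h) would limit (g) — a current General Clearance is held — but (i) sets (h) aside: (i) operates — the brewery is within 200 m of a designated waterway. (j) would limit (i) — the reference index is 623, meeting the 522 threshold — but (k) sets (j) aside: (k) applies — a current Standing Clearance is held. (l) operates (aggregate throughput is 3,030 units, less than the 3,670 units limit), but is displaced by (m): (m) operates against (l): a current General Notice is held. So (b) is unavailable.
Exception (c) does not apply: the compliance score is 17 points, not less than 15 points.
Exception (d) fails — the Category G Clearance is not current.
Exception (e)'s conditions are all satisfied: average daily discharge volume is 1700 litres, under the 1760 litres limit; the facility's floor area is 1,800 m², under the 2,050 m² limit; a current Provisional Certificate is held. But applying paragraphs (n)–(o): (n) is triggered — discharge temperature exceeds 35 °C. (o) is not engaged (the baseline figure is 514, not less than 507), so (n) stands. (e) is therefore removed.
No exception applies. The general rule governs.

Yes — Marcus's brewery must register with the Waste Registry.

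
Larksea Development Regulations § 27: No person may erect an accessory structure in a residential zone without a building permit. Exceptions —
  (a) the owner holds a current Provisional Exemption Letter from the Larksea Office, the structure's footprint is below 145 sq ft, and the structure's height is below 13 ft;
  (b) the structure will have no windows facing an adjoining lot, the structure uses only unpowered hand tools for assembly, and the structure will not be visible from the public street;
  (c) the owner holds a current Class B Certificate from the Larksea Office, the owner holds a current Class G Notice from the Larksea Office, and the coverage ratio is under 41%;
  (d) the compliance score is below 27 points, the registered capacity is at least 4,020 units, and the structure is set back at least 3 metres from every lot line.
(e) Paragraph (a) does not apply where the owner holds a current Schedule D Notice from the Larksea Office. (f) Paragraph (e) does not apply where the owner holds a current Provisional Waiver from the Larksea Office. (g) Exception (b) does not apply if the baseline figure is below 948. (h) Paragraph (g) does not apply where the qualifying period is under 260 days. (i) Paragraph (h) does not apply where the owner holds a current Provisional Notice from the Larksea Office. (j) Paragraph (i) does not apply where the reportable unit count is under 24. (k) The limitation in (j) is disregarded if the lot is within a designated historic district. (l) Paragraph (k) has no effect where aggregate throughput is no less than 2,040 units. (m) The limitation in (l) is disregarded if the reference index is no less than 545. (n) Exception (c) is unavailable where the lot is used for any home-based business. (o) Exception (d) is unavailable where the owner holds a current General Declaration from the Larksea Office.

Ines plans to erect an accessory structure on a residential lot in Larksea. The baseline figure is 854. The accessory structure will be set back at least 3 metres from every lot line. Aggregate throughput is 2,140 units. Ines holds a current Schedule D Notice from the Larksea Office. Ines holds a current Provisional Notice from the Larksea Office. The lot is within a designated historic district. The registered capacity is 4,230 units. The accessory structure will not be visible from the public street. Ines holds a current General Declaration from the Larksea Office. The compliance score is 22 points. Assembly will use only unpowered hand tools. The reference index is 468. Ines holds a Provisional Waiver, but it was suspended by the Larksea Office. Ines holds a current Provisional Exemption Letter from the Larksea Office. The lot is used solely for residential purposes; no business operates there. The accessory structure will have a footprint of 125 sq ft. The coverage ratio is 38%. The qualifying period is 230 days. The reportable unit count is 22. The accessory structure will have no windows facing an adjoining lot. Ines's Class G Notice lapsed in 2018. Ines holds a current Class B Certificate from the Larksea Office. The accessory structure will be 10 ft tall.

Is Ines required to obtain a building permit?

Exception (a) is satisfied on its face — a current Provisional Exemption Letter is held; the structure's footprint is 125 sq ft, below the 145 sq ft limit; the structure's height is 10 ft, below the 13 ft limit. But: (e) is engaged — a current Schedule D Notice is held. (f), which would lift (e), does not operate here — no current Provisional Waiver is held. (a) is therefore removed.
Exception (b): no windows face an adjoining lot; assembly uses only hand tools; the structure will not be visible from the street — every condition holds. Under paragraphs (g)–(m): (g) operates (the baseline figure is 854, below the 948 limit), but is displaced by (h): (h) operates against (g): the qualifying period is 230 days, under the 260 days limit. (i) operates (a current Provisional Notice is held), but yields to (j): (j) operates against (i): the reportable unit count is 22, under the 24 limit. (k) is engaged (the lot is in a historic district), but yields to (l): (l) operates against (k): aggregate throughput is 2,140 units, meeting the 2,040 units threshold. (m) is not engaged (the reference index is 468, short of 545), so (l) stands. So (b) applies.
Exception (c) fails — the Class G Notice is not current.
Exception (d)'s conditions are all satisfied: the compliance score is 22 points, below the 27 points limit; the registered capacity is 4,230 units, meeting the 4,020 units threshold; the setback is at least 3 m on every side. But applying paragraph (o): (o) operates against (d): a current General Declaration is held. Exception (d) does not apply.

No — exception (b) applies; Ines does not need a building permit.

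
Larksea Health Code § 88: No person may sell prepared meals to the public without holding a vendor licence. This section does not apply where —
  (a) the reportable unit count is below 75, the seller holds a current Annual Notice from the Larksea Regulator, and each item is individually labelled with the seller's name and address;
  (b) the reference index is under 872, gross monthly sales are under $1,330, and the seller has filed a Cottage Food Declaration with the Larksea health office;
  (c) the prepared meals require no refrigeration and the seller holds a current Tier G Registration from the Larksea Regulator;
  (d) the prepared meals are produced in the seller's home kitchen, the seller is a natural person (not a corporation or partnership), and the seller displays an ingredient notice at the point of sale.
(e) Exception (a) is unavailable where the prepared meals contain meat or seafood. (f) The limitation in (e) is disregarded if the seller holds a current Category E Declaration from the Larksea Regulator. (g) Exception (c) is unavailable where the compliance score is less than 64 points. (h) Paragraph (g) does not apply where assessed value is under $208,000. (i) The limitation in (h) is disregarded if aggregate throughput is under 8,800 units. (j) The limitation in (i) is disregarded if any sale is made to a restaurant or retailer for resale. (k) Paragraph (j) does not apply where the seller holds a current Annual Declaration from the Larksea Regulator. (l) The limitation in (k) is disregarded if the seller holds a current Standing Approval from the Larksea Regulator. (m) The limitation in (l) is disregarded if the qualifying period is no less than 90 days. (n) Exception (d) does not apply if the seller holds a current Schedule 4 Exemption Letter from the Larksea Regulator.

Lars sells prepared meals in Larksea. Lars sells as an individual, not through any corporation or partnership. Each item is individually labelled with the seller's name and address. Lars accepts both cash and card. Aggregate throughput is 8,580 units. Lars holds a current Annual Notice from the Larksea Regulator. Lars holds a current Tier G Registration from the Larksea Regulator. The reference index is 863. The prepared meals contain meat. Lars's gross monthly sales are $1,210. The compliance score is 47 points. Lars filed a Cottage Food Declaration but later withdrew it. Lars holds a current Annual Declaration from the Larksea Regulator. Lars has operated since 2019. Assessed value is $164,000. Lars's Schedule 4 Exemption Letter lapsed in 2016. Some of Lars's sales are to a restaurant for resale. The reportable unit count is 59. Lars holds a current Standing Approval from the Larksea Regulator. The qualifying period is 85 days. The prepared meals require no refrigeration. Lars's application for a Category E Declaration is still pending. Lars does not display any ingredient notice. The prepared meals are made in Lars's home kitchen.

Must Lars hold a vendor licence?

No — exception (c) applies; Lars is not required to hold a vendor licence.

All of (a)'s requirements are met (the reportable unit count is 59, below the 75 limit; a current Annual Notice is held; items are individually labelled). Turning to paragraphs (e)–(f): (e) operates against (a): the prepared meals contain meat. (f), which would lift (e), is not engaged — the Category E Declaration is not current. (a) is therefore removed.
Exception (b) fails — the Cottage Food Declaration was withdrawn.
Exception (c)'s conditions are all satisfied: the prepared meals are shelf-stable; a current Tier G Registration is held. Applying paragraphs (g)–(m): (g) would limit (c) — the compliance score is 47 points, less than the 64 points limit — but (h) sets (g) aside: (h) operates against (g): assessed value is $164,000, under the $208,000 limit. (i) would limit (h) — aggregate throughput is 8,580 units, under the 8,800 units limit — but (j) sets (i) aside: (j) operates against (i): some sales are to a restaurant for resale. (k) is engaged (a current Annual Declaration is held), but is displaced by (l): (l) operates — a current Standing Approval is held. (m), which would lift (l), does not operate here — the qualifying period is 85 days, short of 90 days. (c) remains available.
Exception (d) fails — no ingredient notice is displayed.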